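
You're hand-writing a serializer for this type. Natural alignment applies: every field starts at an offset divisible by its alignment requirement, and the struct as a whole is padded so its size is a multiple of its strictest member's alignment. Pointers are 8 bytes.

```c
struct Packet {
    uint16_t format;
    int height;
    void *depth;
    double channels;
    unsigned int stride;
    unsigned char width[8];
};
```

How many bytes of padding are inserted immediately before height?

2

@0: format [2B, align 2] → 2
+2 pad (align 4)
@4: height [4B, align 4] → 8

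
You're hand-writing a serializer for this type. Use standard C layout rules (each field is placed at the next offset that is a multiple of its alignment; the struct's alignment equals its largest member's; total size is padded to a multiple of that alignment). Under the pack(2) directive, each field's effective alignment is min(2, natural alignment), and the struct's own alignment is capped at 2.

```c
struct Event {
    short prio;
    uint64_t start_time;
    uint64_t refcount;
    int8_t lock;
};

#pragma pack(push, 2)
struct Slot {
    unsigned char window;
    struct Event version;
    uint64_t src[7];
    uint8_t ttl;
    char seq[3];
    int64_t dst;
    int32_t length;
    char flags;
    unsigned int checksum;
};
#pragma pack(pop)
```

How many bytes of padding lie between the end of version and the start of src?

0

Event: prio at 0 (size 2, align 2) → ends 2; pad 6 to align 8 for start_time; start_time at 8 (size 8, align 8) → ends 16; refcount at 16 (size 8, align 8) → ends 24; lock at 24 (size 1, align 1) → ends 25; tail pad 7 to reach multiple of 8; total 32 bytes, alignment 8
window at 0 (size 1, align 1) → ends 1
pad 1 to align 2 for version
version at 2 (size 32, align 2) → ends 34
src at 34 (size 56, align 2) → ends 90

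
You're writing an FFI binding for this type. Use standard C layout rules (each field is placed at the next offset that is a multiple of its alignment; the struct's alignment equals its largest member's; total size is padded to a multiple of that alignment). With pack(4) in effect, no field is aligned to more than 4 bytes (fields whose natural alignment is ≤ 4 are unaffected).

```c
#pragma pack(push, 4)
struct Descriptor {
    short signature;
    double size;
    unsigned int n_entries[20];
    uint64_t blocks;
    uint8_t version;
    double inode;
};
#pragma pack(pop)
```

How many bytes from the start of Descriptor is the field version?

@0: signature [2B, align 2] → 2
+2 pad (align 4)
@4: size [8B, align 4] → 12
@12: n_entries [80B, align 4] → 92
@92: blocks [8B, align 4] → 100
@100: version [1B, align 1] → 101

100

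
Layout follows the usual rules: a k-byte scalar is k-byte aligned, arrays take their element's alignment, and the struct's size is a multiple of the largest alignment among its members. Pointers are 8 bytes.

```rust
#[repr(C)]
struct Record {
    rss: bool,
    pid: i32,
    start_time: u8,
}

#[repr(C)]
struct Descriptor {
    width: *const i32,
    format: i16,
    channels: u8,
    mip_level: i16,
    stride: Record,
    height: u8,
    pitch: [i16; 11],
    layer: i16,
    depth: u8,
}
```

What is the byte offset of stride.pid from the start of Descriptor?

Record: rss at 0 (size 1, align 1) → ends 1; pad 3 to align 4 for pid; pid at 4 (size 4, align 4) → ends 8; start_time at 8 (size 1, align 1) → ends 9; tail pad 3 to reach multiple of 4; total 12 bytes, alignment 4
width at 0 (size 8, align 8) → ends 8
format at 8 (size 2, align 2) → ends 10
channels at 10 (size 1, align 1) → ends 11
pad 1 to align 2 for mip_level
mip_level at 12 (size 2, align 2) → ends 14
pad 2 to align 4 for stride
stride at 16 (size 12, align 4) → ends 28
within Record: pid at 4
16 + 4 = 20

20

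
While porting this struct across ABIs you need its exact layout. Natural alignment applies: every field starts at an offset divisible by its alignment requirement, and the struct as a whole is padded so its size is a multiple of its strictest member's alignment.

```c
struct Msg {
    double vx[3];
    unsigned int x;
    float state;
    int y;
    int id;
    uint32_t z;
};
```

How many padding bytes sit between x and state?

0

0..24  vx  (24B, 8-aligned)
24..28  x  (4B, 4-aligned)
28..32  state  (4B, 4-aligned)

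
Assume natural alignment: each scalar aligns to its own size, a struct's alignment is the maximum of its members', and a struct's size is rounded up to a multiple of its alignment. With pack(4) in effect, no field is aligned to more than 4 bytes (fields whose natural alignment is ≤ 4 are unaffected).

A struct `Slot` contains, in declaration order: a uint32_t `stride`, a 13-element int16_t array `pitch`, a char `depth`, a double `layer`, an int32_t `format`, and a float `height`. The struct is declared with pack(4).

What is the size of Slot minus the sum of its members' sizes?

0..4  stride  (4B, 4-aligned)
4..30  pitch  (26B, 2-aligned)
30..31  depth  (1B, 1-aligned)
31..32  -- padding (1B)
32..40  layer  (8B, 4-aligned)
40..44  format  (4B, 4-aligned)
44..48  height  (4B, 4-aligned)
sizeof = 48, alignof = 4
data bytes 47, size 48 → padding 1

1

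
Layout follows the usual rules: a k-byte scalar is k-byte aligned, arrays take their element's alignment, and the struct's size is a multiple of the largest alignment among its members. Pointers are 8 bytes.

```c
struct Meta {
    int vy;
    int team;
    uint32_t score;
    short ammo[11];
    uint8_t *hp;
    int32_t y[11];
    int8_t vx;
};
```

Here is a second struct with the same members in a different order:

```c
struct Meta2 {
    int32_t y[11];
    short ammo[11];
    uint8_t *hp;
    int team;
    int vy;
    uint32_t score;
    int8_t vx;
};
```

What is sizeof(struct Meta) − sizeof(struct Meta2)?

0

vy at 0 (size 4, align 4) → ends 4
team at 4 (size 4, align 4) → ends 8
score at 8 (size 4, align 4) → ends 12
ammo at 12 (size 22, align 2) → ends 34
pad 6 to align 8 for hp
hp at 40 (size 8, align 8) → ends 48
y at 48 (size 44, align 4) → ends 92
vx at 92 (size 1, align 1) → ends 93
tail pad 3 to reach multiple of 8
total 96 bytes, alignment 8
— Meta2 —
y at 0 (size 44, align 4) → ends 44
ammo at 44 (size 22, align 2) → ends 66
pad 6 to align 8 for hp
hp at 72 (size 8, align 8) → ends 80
team at 80 (size 4, align 4) → ends 84
vy at 84 (size 4, align 4) → ends 88
score at 88 (size 4, align 4) → ends 92
vx at 92 (size 1, align 1) → ends 93
tail pad 3 to reach multiple of 8
total 96 bytes, alignment 8
96 − 96 = 0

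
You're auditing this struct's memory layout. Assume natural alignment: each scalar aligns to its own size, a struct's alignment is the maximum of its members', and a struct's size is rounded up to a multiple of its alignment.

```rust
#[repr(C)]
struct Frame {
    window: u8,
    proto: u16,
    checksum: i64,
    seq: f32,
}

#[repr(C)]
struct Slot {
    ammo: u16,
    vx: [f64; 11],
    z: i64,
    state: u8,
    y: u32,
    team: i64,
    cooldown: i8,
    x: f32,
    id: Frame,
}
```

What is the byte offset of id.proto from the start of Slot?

Frame: window at 0 (size 1, align 1) → ends 1; pad 1 to align 2 for proto; proto at 2 (size 2, align 2) → ends 4; pad 4 to align 8 for checksum; checksum at 8 (size 8, align 8) → ends 16; seq at 16 (size 4, align 4) → ends 20; tail pad 4 to reach multiple of 8; total 24 bytes, alignment 8
ammo at 0 (size 2, align 2) → ends 2
pad 6 to align 8 for vx
vx at 8 (size 88, align 8) → ends 96
z at 96 (size 8, align 8) → ends 104
state at 104 (size 1, align 1) → ends 105
pad 3 to align 4 for y
y at 108 (size 4, align 4) → ends 112
team at 112 (size 8, align 8) → ends 120
cooldown at 120 (size 1, align 1) → ends 121
pad 3 to align 4 for x
x at 124 (size 4, align 4) → ends 128
id at 128 (size 24, align 8) → ends 152
within Frame: proto at 2
128 + 2 = 130

130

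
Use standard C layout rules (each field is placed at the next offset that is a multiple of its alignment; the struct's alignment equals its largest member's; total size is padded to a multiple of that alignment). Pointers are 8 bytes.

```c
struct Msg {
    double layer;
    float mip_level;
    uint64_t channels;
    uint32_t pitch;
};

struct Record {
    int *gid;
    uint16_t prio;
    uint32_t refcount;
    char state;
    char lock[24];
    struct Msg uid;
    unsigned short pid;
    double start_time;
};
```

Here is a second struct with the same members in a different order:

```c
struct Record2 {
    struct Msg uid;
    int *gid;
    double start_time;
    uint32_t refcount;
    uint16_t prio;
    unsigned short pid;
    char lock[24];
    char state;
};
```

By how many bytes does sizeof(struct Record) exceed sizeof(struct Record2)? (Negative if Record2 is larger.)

8

Msg: @0: layer [8B, align 8] → 8; @8: mip_level [4B, align 4] → 12; +4 pad (align 8); @16: channels [8B, align 8] → 24; @24: pitch [4B, align 4] → 28; +4 tail pad (align 8); size 32, align 8
@0: gid [8B, align 8] → 8
@8: prio [2B, align 2] → 10
+2 pad (align 4)
@12: refcount [4B, align 4] → 16
@16: state [1B, align 1] → 17
@17: lock [24B, align 1] → 41
+7 pad (align 8)
@48: uid [32B, align 8] → 80
@80: pid [2B, align 2] → 82
+6 pad (align 8)
@88: start_time [8B, align 8] → 96
size 96, align 8
— Record2 —
@0: uid [32B, align 8] → 32
@32: gid [8B, align 8] → 40
@40: start_time [8B, align 8] → 48
@48: refcount [4B, align 4] → 52
@52: prio [2B, align 2] → 54
@54: pid [2B, align 2] → 56
@56: lock [24B, align 1] → 80
@80: state [1B, align 1] → 81
+7 tail pad (align 8)
size 88, align 8
96 − 88 = 8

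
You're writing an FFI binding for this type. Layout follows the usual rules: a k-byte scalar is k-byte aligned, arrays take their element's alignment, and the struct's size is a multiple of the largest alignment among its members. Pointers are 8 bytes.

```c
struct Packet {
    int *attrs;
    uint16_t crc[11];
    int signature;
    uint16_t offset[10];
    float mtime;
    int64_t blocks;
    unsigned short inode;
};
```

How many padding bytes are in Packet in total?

12

0..8  attrs  (8B, 8-aligned)
8..30  crc  (22B, 2-aligned)
30..32  -- padding (2B)
32..36  signature  (4B, 4-aligned)
36..56  offset  (20B, 2-aligned)
56..60  mtime  (4B, 4-aligned)
60..64  -- padding (4B)
64..72  blocks  (8B, 8-aligned)
72..74  inode  (2B, 2-aligned)
74..80  -- tail padding (6B)
sizeof = 80, alignof = 8
data bytes 68, size 80 → padding 12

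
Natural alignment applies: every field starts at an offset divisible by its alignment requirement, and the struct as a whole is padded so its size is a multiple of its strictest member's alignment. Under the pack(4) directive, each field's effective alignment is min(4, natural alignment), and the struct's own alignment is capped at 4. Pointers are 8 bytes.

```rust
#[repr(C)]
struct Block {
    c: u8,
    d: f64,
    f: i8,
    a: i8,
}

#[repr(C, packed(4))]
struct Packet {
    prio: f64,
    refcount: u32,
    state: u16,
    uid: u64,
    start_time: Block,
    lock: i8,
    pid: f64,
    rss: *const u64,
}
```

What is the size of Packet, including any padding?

Block: 0..1  c  (1B, 1-aligned); 1..8  -- padding (7B); 8..16  d  (8B, 8-aligned); 16..17  f  (1B, 1-aligned); 17..18  a  (1B, 1-aligned); 18..24  -- tail padding (6B); sizeof = 24, alignof = 8
0..8  prio  (8B, 4-aligned)
8..12  refcount  (4B, 4-aligned)
12..14  state  (2B, 2-aligned)
14..16  -- padding (2B)
16..24  uid  (8B, 4-aligned)
24..48  start_time  (24B, 4-aligned)
48..49  lock  (1B, 1-aligned)
49..52  -- padding (3B)
52..60  pid  (8B, 4-aligned)
60..68  rss  (8B, 4-aligned)
sizeof = 68, alignof = 4

68 bytes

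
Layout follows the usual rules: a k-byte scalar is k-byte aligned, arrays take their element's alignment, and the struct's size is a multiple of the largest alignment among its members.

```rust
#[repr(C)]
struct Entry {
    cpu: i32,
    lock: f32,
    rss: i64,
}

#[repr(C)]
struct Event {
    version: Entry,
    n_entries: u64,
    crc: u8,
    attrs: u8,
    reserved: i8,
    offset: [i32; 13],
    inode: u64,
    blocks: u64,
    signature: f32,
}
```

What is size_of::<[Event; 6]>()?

Entry: 0..4  cpu  (4B, 4-aligned); 4..8  lock  (4B, 4-aligned); 8..16  rss  (8B, 8-aligned); sizeof = 16, alignof = 8
0..16  version  (16B, 8-aligned)
16..24  n_entries  (8B, 8-aligned)
24..25  crc  (1B, 1-aligned)
25..26  attrs  (1B, 1-aligned)
26..27  reserved  (1B, 1-aligned)
27..28  -- padding (1B)
28..80  offset  (52B, 4-aligned)
80..88  inode  (8B, 8-aligned)
88..96  blocks  (8B, 8-aligned)
96..100  signature  (4B, 4-aligned)
100..104  -- tail padding (4B)
sizeof = 104, alignof = 8
array of 6: 6 × 104 = 624

624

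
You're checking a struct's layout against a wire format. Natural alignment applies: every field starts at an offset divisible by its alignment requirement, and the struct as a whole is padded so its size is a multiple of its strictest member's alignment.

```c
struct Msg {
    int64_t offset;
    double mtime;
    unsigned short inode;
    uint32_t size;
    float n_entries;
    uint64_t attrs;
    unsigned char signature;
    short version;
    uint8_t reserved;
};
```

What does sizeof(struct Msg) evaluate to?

48

offset at 0 (size 8, align 8) → ends 8
mtime at 8 (size 8, align 8) → ends 16
inode at 16 (size 2, align 2) → ends 18
pad 2 to align 4 for size
size at 20 (size 4, align 4) → ends 24
n_entries at 24 (size 4, align 4) → ends 28
pad 4 to align 8 for attrs
attrs at 32 (size 8, align 8) → ends 40
signature at 40 (size 1, align 1) → ends 41
pad 1 to align 2 for version
version at 42 (size 2, align 2) → ends 44
reserved at 44 (size 1, align 1) → ends 45
tail pad 3 to reach multiple of 8
total 48 bytes, alignment 8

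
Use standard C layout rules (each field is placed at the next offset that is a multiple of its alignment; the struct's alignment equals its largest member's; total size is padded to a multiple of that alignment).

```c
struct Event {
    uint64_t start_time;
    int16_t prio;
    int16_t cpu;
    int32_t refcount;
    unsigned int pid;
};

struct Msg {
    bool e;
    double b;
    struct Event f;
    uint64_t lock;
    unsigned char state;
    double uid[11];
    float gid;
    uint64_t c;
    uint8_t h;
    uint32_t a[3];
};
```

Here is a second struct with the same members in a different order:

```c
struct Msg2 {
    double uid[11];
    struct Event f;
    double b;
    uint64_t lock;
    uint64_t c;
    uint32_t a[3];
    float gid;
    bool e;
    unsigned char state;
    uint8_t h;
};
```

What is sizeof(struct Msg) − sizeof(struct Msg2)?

Event: 0..8  start_time  (8B, 8-aligned); 8..10  prio  (2B, 2-aligned); 10..12  cpu  (2B, 2-aligned); 12..16  refcount  (4B, 4-aligned); 16..20  pid  (4B, 4-aligned); 20..24  -- tail padding (4B); sizeof = 24, alignof = 8
0..1  e  (1B, 1-aligned)
1..8  -- padding (7B)
8..16  b  (8B, 8-aligned)
16..40  f  (24B, 8-aligned)
40..48  lock  (8B, 8-aligned)
48..49  state  (1B, 1-aligned)
49..56  -- padding (7B)
56..144  uid  (88B, 8-aligned)
144..148  gid  (4B, 4-aligned)
148..152  -- padding (4B)
152..160  c  (8B, 8-aligned)
160..161  h  (1B, 1-aligned)
161..164  -- padding (3B)
164..176  a  (12B, 4-aligned)
sizeof = 176, alignof = 8
— Msg2 —
0..88  uid  (88B, 8-aligned)
88..112  f  (24B, 8-aligned)
112..120  b  (8B, 8-aligned)
120..128  lock  (8B, 8-aligned)
128..136  c  (8B, 8-aligned)
136..148  a  (12B, 4-aligned)
148..152  gid  (4B, 4-aligned)
152..153  e  (1B, 1-aligned)
153..154  state  (1B, 1-aligned)
154..155  h  (1B, 1-aligned)
155..160  -- tail padding (5B)
sizeof = 160, alignof = 8
176 − 160 = 16

16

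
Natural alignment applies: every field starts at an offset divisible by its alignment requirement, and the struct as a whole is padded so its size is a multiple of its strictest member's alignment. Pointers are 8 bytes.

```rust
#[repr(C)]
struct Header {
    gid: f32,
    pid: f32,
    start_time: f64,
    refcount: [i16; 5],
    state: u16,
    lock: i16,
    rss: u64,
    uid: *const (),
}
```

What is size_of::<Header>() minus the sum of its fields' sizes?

@0: gid [4B, align 4] → 4
@4: pid [4B, align 4] → 8
@8: start_time [8B, align 8] → 16
@16: refcount [10B, align 2] → 26
@26: state [2B, align 2] → 28
@28: lock [2B, align 2] → 30
+2 pad (align 8)
@32: rss [8B, align 8] → 40
@40: uid [8B, align 8] → 48
size 48, align 8
data bytes 46, size 48 → padding 2

2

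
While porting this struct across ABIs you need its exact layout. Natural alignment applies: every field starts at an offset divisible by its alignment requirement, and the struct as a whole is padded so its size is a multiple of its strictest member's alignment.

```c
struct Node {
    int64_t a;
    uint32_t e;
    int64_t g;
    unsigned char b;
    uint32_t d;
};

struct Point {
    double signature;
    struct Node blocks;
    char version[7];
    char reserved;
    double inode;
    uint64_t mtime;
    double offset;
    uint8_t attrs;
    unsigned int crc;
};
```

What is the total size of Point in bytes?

Node: a at 0 (size 8, align 8) → ends 8; e at 8 (size 4, align 4) → ends 12; pad 4 to align 8 for g; g at 16 (size 8, align 8) → ends 24; b at 24 (size 1, align 1) → ends 25; pad 3 to align 4 for d; d at 28 (size 4, align 4) → ends 32; total 32 bytes, alignment 8
signature at 0 (size 8, align 8) → ends 8
blocks at 8 (size 32, align 8) → ends 40
version at 40 (size 7, align 1) → ends 47
reserved at 47 (size 1, align 1) → ends 48
inode at 48 (size 8, align 8) → ends 56
mtime at 56 (size 8, align 8) → ends 64
offset at 64 (size 8, align 8) → ends 72
attrs at 72 (size 1, align 1) → ends 73
pad 3 to align 4 for crc
crc at 76 (size 4, align 4) → ends 80
total 80 bytes, alignment 8

80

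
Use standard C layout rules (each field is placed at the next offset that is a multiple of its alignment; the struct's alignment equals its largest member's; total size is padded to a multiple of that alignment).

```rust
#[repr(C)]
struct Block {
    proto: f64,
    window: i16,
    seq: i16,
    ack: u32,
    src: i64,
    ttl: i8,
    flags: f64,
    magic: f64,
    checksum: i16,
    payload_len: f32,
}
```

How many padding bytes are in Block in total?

9

0..8  proto  (8B, 8-aligned)
8..10  window  (2B, 2-aligned)
10..12  seq  (2B, 2-aligned)
12..16  ack  (4B, 4-aligned)
16..24  src  (8B, 8-aligned)
24..25  ttl  (1B, 1-aligned)
25..32  -- padding (7B)
32..40  flags  (8B, 8-aligned)
40..48  magic  (8B, 8-aligned)
48..50  checksum  (2B, 2-aligned)
50..52  -- padding (2B)
52..56  payload_len  (4B, 4-aligned)
sizeof = 56, alignof = 8
data bytes 47, size 56 → padding 9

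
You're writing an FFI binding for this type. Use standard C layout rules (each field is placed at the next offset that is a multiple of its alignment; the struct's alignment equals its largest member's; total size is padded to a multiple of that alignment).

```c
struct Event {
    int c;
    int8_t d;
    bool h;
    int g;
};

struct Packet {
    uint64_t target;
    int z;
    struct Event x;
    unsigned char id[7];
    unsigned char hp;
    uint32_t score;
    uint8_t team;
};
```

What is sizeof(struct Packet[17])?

680

Event: @0: c [4B, align 4] → 4; @4: d [1B, align 1] → 5; @5: h [1B, align 1] → 6; +2 pad (align 4); @8: g [4B, align 4] → 12; size 12, align 4
@0: target [8B, align 8] → 8
@8: z [4B, align 4] → 12
@12: x [12B, align 4] → 24
@24: id [7B, align 1] → 31
@31: hp [1B, align 1] → 32
@32: score [4B, align 4] → 36
@36: team [1B, align 1] → 37
+3 tail pad (align 8)
size 40, align 8
array of 17: 17 × 40 = 680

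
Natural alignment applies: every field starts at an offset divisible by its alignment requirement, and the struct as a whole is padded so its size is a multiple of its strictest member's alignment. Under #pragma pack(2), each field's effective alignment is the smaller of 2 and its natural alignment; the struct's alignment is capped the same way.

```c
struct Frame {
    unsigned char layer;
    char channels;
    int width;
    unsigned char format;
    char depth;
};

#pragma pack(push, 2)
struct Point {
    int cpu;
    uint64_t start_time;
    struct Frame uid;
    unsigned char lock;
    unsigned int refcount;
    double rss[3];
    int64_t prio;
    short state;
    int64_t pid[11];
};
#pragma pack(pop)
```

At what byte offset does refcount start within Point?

26

Frame: 0..1  layer  (1B, 1-aligned); 1..2  channels  (1B, 1-aligned); 2..4  -- padding (2B); 4..8  width  (4B, 4-aligned); 8..9  format  (1B, 1-aligned); 9..10  depth  (1B, 1-aligned); 10..12  -- tail padding (2B); sizeof = 12, alignof = 4
0..4  cpu  (4B, 2-aligned)
4..12  start_time  (8B, 2-aligned)
12..24  uid  (12B, 2-aligned)
24..25  lock  (1B, 1-aligned)
25..26  -- padding (1B)
26..30  refcount  (4B, 2-aligned)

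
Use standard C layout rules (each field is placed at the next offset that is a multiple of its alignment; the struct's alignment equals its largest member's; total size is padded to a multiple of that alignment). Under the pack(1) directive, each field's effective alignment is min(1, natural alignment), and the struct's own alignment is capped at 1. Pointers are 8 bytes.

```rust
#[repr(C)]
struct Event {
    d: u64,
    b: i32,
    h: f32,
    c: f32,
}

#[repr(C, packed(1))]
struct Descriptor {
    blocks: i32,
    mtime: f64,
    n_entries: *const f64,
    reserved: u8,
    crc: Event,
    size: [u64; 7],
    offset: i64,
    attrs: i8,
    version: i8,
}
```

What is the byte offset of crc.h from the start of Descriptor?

Event: d at 0 (size 8, align 8) → ends 8; b at 8 (size 4, align 4) → ends 12; h at 12 (size 4, align 4) → ends 16; c at 16 (size 4, align 4) → ends 20; tail pad 4 to reach multiple of 8; total 24 bytes, alignment 8
blocks at 0 (size 4, align 1) → ends 4
mtime at 4 (size 8, align 1) → ends 12
n_entries at 12 (size 8, align 1) → ends 20
reserved at 20 (size 1, align 1) → ends 21
crc at 21 (size 24, align 1) → ends 45
within Event: h at 12
21 + 12 = 33

33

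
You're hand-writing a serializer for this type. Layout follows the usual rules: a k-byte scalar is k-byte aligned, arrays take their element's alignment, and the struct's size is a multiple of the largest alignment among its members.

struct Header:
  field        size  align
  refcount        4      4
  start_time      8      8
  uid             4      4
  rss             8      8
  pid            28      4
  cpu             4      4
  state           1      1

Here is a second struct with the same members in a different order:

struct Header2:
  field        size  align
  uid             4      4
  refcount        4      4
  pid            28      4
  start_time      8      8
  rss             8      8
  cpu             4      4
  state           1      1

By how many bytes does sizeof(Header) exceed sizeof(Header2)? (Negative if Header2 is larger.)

8

@0: refcount [4B, align 4] → 4
+4 pad (align 8)
@8: start_time [8B, align 8] → 16
@16: uid [4B, align 4] → 20
+4 pad (align 8)
@24: rss [8B, align 8] → 32
@32: pid [28B, align 4] → 60
@60: cpu [4B, align 4] → 64
@64: state [1B, align 1] → 65
+7 tail pad (align 8)
size 72, align 8
— Header2 —
@0: uid [4B, align 4] → 4
@4: refcount [4B, align 4] → 8
@8: pid [28B, align 4] → 36
+4 pad (align 8)
@40: start_time [8B, align 8] → 48
@48: rss [8B, align 8] → 56
@56: cpu [4B, align 4] → 60
@60: state [1B, align 1] → 61
+3 tail pad (align 8)
size 64, align 8
72 − 64 = 8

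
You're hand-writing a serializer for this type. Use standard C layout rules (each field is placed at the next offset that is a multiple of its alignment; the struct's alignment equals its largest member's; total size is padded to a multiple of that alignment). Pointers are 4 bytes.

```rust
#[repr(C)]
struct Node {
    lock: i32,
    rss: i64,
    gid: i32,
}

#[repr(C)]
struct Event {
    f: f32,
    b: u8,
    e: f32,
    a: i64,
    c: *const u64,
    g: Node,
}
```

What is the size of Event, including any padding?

Node: 0..4  lock  (4B, 4-aligned); 4..8  -- padding (4B); 8..16  rss  (8B, 8-aligned); 16..20  gid  (4B, 4-aligned); 20..24  -- tail padding (4B); sizeof = 24, alignof = 8
0..4  f  (4B, 4-aligned)
4..5  b  (1B, 1-aligned)
5..8  -- padding (3B)
8..12  e  (4B, 4-aligned)
12..16  -- padding (4B)
16..24  a  (8B, 8-aligned)
24..28  c  (4B, 4-aligned)
28..32  -- padding (4B)
32..56  g  (24B, 8-aligned)
sizeof = 56, alignof = 8

56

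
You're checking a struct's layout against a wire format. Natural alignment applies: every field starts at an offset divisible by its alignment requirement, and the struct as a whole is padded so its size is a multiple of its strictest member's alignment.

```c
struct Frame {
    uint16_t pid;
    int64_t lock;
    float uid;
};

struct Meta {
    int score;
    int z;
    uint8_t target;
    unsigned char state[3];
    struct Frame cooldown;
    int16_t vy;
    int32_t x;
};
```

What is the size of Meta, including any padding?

Frame: @0: pid [2B, align 2] → 2; +6 pad (align 8); @8: lock [8B, align 8] → 16; @16: uid [4B, align 4] → 20; +4 tail pad (align 8); size 24, align 8
@0: score [4B, align 4] → 4
@4: z [4B, align 4] → 8
@8: target [1B, align 1] → 9
@9: state [3B, align 1] → 12
+4 pad (align 8)
@16: cooldown [24B, align 8] → 40
@40: vy [2B, align 2] → 42
+2 pad (align 4)
@44: x [4B, align 4] → 48
size 48, align 8

48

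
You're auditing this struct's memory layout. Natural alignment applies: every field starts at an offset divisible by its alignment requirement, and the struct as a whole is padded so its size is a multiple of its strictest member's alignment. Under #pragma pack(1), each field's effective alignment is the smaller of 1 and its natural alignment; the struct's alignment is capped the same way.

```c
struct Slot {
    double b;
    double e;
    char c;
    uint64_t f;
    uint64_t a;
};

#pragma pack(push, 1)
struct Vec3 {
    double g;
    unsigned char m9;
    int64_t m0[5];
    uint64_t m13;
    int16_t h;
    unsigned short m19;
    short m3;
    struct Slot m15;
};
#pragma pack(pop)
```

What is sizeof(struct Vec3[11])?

1133

Slot: 0..8  b  (8B, 8-aligned); 8..16  e  (8B, 8-aligned); 16..17  c  (1B, 1-aligned); 17..24  -- padding (7B); 24..32  f  (8B, 8-aligned); 32..40  a  (8B, 8-aligned); sizeof = 40, alignof = 8
0..8  g  (8B, 1-aligned)
8..9  m9  (1B, 1-aligned)
9..49  m0  (40B, 1-aligned)
49..57  m13  (8B, 1-aligned)
57..59  h  (2B, 1-aligned)
59..61  m19  (2B, 1-aligned)
61..63  m3  (2B, 1-aligned)
63..103  m15  (40B, 1-aligned)
sizeof = 103, alignof = 1
array of 11: 11 × 103 = 1133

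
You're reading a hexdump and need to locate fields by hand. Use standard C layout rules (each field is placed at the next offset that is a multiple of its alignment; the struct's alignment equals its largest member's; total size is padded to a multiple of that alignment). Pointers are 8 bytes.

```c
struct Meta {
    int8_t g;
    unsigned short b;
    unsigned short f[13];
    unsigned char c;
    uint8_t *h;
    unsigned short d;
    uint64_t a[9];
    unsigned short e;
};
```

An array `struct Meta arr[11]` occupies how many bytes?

1408

g at 0 (size 1, align 1) → ends 1
pad 1 to align 2 for b
b at 2 (size 2, align 2) → ends 4
f at 4 (size 26, align 2) → ends 30
c at 30 (size 1, align 1) → ends 31
pad 1 to align 8 for h
h at 32 (size 8, align 8) → ends 40
d at 40 (size 2, align 2) → ends 42
pad 6 to align 8 for a
a at 48 (size 72, align 8) → ends 120
e at 120 (size 2, align 2) → ends 122
tail pad 6 to reach multiple of 8
total 128 bytes, alignment 8
array of 11: 11 × 128 = 1408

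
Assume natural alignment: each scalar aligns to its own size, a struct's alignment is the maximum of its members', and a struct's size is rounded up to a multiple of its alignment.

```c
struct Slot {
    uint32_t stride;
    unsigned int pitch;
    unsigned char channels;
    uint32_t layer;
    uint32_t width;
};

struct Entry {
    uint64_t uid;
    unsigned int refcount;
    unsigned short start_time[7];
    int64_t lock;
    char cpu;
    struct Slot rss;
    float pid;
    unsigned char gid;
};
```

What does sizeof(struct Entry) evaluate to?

72 bytes

Slot: stride at 0 (size 4, align 4) → ends 4; pitch at 4 (size 4, align 4) → ends 8; channels at 8 (size 1, align 1) → ends 9; pad 3 to align 4 for layer; layer at 12 (size 4, align 4) → ends 16; width at 16 (size 4, align 4) → ends 20; total 20 bytes, alignment 4
uid at 0 (size 8, align 8) → ends 8
refcount at 8 (size 4, align 4) → ends 12
start_time at 12 (size 14, align 2) → ends 26
pad 6 to align 8 for lock
lock at 32 (size 8, align 8) → ends 40
cpu at 40 (size 1, align 1) → ends 41
pad 3 to align 4 for rss
rss at 44 (size 20, align 4) → ends 64
pid at 64 (size 4, align 4) → ends 68
gid at 68 (size 1, align 1) → ends 69
tail pad 3 to reach multiple of 8
total 72 bytes, alignment 8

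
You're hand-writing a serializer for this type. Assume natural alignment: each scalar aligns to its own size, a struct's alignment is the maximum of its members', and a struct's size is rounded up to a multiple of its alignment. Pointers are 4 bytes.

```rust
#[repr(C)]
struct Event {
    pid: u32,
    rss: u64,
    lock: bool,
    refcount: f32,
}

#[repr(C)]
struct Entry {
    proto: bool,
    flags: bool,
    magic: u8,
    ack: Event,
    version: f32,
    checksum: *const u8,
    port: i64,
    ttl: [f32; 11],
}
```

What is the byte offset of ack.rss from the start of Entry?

16

Event: 0..4  pid  (4B, 4-aligned); 4..8  -- padding (4B); 8..16  rss  (8B, 8-aligned); 16..17  lock  (1B, 1-aligned); 17..20  -- padding (3B); 20..24  refcount  (4B, 4-aligned); sizeof = 24, alignof = 8
0..1  proto  (1B, 1-aligned)
1..2  flags  (1B, 1-aligned)
2..3  magic  (1B, 1-aligned)
3..8  -- padding (5B)
8..32  ack  (24B, 8-aligned)
within Event: rss at 8
8 + 8 = 16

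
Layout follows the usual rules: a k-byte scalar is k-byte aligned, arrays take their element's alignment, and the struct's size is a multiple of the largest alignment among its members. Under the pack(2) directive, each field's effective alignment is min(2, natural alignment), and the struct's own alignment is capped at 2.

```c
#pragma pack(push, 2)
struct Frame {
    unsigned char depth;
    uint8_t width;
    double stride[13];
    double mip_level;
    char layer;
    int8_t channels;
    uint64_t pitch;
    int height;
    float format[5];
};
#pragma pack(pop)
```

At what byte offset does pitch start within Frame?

116

@0: depth [1B, align 1] → 1
@1: width [1B, align 1] → 2
@2: stride [104B, align 2] → 106
@106: mip_level [8B, align 2] → 114
@114: layer [1B, align 1] → 115
@115: channels [1B, align 1] → 116
@116: pitch [8B, align 2] → 124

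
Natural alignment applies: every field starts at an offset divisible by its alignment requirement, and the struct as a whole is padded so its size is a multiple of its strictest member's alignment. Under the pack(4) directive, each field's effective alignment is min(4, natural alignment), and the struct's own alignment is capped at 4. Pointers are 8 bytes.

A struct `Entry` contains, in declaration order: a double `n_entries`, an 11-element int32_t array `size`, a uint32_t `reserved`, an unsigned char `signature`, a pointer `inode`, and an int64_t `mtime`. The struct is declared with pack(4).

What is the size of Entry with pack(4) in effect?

76

0..8  n_entries  (8B, 4-aligned)
8..52  size  (44B, 4-aligned)
52..56  reserved  (4B, 4-aligned)
56..57  signature  (1B, 1-aligned)
57..60  -- padding (3B)
60..68  inode  (8B, 4-aligned)
68..76  mtime  (8B, 4-aligned)
sizeof = 76, alignof = 4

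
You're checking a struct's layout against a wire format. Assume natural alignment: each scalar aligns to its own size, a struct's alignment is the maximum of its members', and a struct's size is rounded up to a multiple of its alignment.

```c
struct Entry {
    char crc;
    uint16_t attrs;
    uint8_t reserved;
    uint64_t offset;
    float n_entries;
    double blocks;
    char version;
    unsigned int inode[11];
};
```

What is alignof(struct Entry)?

member alignments: crc=1, attrs=2, reserved=1, offset=8, n_entries=4, blocks=8, version=1, inode=4
max = 8

8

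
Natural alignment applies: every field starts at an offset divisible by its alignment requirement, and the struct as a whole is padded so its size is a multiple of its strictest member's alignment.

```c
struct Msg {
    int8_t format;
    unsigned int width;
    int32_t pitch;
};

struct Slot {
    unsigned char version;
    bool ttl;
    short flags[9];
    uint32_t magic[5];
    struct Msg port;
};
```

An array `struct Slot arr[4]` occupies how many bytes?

Msg: format at 0 (size 1, align 1) → ends 1; pad 3 to align 4 for width; width at 4 (size 4, align 4) → ends 8; pitch at 8 (size 4, align 4) → ends 12; total 12 bytes, alignment 4
version at 0 (size 1, align 1) → ends 1
ttl at 1 (size 1, align 1) → ends 2
flags at 2 (size 18, align 2) → ends 20
magic at 20 (size 20, align 4) → ends 40
port at 40 (size 12, align 4) → ends 52
total 52 bytes, alignment 4
array of 4: 4 × 52 = 208

208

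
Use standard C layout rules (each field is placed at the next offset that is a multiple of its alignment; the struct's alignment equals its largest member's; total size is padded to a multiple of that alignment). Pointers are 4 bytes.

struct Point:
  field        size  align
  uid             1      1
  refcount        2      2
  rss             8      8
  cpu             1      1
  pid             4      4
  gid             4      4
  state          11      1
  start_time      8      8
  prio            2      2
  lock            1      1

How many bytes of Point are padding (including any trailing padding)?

14

@0: uid [1B, align 1] → 1
+1 pad (align 2)
@2: refcount [2B, align 2] → 4
+4 pad (align 8)
@8: rss [8B, align 8] → 16
@16: cpu [1B, align 1] → 17
+3 pad (align 4)
@20: pid [4B, align 4] → 24
@24: gid [4B, align 4] → 28
@28: state [11B, align 1] → 39
+1 pad (align 8)
@40: start_time [8B, align 8] → 48
@48: prio [2B, align 2] → 50
@50: lock [1B, align 1] → 51
+5 tail pad (align 8)
size 56, align 8
data bytes 42, size 56 → padding 14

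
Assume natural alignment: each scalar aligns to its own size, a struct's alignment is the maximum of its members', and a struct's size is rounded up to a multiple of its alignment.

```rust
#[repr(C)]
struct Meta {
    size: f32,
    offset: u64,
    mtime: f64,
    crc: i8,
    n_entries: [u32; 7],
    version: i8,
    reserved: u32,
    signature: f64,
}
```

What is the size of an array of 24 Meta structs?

0..4  size  (4B, 4-aligned)
4..8  -- padding (4B)
8..16  offset  (8B, 8-aligned)
16..24  mtime  (8B, 8-aligned)
24..25  crc  (1B, 1-aligned)
25..28  -- padding (3B)
28..56  n_entries  (28B, 4-aligned)
56..57  version  (1B, 1-aligned)
57..60  -- padding (3B)
60..64  reserved  (4B, 4-aligned)
64..72  signature  (8B, 8-aligned)
sizeof = 72, alignof = 8
array of 24: 24 × 72 = 1728

1728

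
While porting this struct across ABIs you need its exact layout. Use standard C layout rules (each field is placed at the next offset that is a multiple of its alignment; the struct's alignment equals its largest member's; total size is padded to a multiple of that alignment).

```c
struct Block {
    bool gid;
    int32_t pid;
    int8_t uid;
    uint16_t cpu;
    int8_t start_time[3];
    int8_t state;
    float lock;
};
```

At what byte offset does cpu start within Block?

10

0..1  gid  (1B, 1-aligned)
1..4  -- padding (3B)
4..8  pid  (4B, 4-aligned)
8..9  uid  (1B, 1-aligned)
9..10  -- padding (1B)
10..12  cpu  (2B, 2-aligned)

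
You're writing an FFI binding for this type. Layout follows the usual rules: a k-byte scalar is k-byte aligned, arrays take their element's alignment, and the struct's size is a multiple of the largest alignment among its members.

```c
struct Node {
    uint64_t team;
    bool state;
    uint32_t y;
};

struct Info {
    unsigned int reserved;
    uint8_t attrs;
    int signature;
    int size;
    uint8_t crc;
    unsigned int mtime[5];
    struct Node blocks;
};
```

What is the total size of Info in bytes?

Node: @0: team [8B, align 8] → 8; @8: state [1B, align 1] → 9; +3 pad (align 4); @12: y [4B, align 4] → 16; size 16, align 8
@0: reserved [4B, align 4] → 4
@4: attrs [1B, align 1] → 5
+3 pad (align 4)
@8: signature [4B, align 4] → 12
@12: size [4B, align 4] → 16
@16: crc [1B, align 1] → 17
+3 pad (align 4)
@20: mtime [20B, align 4] → 40
@40: blocks [16B, align 8] → 56
size 56, align 8

56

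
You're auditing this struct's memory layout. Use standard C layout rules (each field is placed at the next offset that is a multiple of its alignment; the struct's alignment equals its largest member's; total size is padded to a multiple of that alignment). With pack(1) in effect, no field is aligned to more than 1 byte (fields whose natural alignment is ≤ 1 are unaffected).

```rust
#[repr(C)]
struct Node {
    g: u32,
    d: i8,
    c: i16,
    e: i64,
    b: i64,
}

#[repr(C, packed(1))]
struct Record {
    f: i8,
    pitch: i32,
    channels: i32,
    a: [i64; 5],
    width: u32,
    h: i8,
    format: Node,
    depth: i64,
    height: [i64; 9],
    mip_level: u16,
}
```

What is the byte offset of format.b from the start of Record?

70

Node: @0: g [4B, align 4] → 4; @4: d [1B, align 1] → 5; +1 pad (align 2); @6: c [2B, align 2] → 8; @8: e [8B, align 8] → 16; @16: b [8B, align 8] → 24; size 24, align 8
@0: f [1B, align 1] → 1
@1: pitch [4B, align 1] → 5
@5: channels [4B, align 1] → 9
@9: a [40B, align 1] → 49
@49: width [4B, align 1] → 53
@53: h [1B, align 1] → 54
@54: format [24B, align 1] → 78
within Node: b at 16
54 + 16 = 70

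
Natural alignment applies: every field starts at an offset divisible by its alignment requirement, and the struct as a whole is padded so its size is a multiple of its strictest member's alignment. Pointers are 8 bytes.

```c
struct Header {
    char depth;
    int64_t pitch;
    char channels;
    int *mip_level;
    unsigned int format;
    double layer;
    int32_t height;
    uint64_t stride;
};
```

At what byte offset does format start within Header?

32

@0: depth [1B, align 1] → 1
+7 pad (align 8)
@8: pitch [8B, align 8] → 16
@16: channels [1B, align 1] → 17
+7 pad (align 8)
@24: mip_level [8B, align 8] → 32
@32: format [4B, align 4] → 36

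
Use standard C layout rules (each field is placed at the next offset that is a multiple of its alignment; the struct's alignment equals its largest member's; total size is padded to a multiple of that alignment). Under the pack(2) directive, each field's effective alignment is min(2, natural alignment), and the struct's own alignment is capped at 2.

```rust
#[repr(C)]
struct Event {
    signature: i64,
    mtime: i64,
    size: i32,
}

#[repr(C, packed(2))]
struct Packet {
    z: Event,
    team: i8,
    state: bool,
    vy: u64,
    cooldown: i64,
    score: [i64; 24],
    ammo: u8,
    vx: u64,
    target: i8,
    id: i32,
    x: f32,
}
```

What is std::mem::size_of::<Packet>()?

254

Event: signature at 0 (size 8, align 8) → ends 8; mtime at 8 (size 8, align 8) → ends 16; size at 16 (size 4, align 4) → ends 20; tail pad 4 to reach multiple of 8; total 24 bytes, alignment 8
z at 0 (size 24, align 2) → ends 24
team at 24 (size 1, align 1) → ends 25
state at 25 (size 1, align 1) → ends 26
vy at 26 (size 8, align 2) → ends 34
cooldown at 34 (size 8, align 2) → ends 42
score at 42 (size 192, align 2) → ends 234
ammo at 234 (size 1, align 1) → ends 235
pad 1 to align 2 for vx
vx at 236 (size 8, align 2) → ends 244
target at 244 (size 1, align 1) → ends 245
pad 1 to align 2 for id
id at 246 (size 4, align 2) → ends 250
x at 250 (size 4, align 2) → ends 254
total 254 bytes, alignment 2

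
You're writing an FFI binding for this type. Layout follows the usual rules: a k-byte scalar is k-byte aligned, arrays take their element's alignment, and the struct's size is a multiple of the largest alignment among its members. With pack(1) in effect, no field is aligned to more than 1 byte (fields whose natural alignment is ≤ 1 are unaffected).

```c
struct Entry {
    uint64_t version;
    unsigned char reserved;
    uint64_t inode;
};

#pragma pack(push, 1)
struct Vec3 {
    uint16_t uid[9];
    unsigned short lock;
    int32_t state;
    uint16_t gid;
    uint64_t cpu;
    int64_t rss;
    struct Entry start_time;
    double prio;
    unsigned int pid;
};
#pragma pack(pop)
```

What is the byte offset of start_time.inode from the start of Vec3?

58

Entry: 0..8  version  (8B, 8-aligned); 8..9  reserved  (1B, 1-aligned); 9..16  -- padding (7B); 16..24  inode  (8B, 8-aligned); sizeof = 24, alignof = 8
0..18  uid  (18B, 1-aligned)
18..20  lock  (2B, 1-aligned)
20..24  state  (4B, 1-aligned)
24..26  gid  (2B, 1-aligned)
26..34  cpu  (8B, 1-aligned)
34..42  rss  (8B, 1-aligned)
42..66  start_time  (24B, 1-aligned)
within Entry: inode at 16
42 + 16 = 58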